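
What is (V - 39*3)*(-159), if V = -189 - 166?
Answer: 75048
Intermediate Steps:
V = -355
(V - 39*3)*(-159) = (-355 - 39*3)*(-159) = (-355 - 117)*(-159) = -472*(-159) = 75048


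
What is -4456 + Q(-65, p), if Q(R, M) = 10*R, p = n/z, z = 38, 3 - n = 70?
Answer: -5106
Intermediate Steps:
n = -67 (n = 3 - 1*70 = 3 - 70 = -67)
p = -67/38 ≈ -1.7632
-4456 + Q(-65, p) = -4456 + 10*(-65) = -4456 - 650 = -5106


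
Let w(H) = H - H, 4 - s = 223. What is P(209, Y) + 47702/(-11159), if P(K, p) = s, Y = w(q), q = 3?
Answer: -2491523/11159 ≈ -223.27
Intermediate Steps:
s = -219 (s = 4 - 1*223 = 4 - 223 = -219)
w(H) = 0
Y = 0
P(K, p) = -219
P(209, Y) + 47702/(-11159) = -219 + 47702/(-11159) = -219 + 47702*(-1/11159) = -219 - 47702/11159 = -2491523/11159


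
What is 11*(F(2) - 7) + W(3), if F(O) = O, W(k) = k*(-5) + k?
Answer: -67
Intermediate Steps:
W(k) = -4*k (W(k) = -5*k + k = -4*k)
11*(F(2) - 7) + W(3) = 11*(2 - 7) - 4*3 = 11*(-5) - 12 = -55 - 12 = -67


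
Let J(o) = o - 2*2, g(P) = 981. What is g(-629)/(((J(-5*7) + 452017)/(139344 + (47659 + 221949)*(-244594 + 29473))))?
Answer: -28448118681372/225989 ≈ -1.2588e+8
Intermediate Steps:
J(o) = -4 + o (J(o) = o - 4 = -4 + o)
g(-629)/(((J(-5*7) + 452017)/(139344 + (47659 + 221949)*(-244594 + 29473)))) = 981/((((-4 - 5*7) + 452017)/(139344 + (47659 + 221949)*(-244594 + 29473)))) = 981/((((-4 - 35) + 452017)/(139344 + 269608*(-215121)))) = 981/(((-39 + 452017)/(139344 - 57998342568))) = 981/((451978/(-57998203224))) = 981/((451978*(-1/57998203224))) = 981/(-225989/28999101612) = 981*(-28999101612/225989) = -28448118681372/225989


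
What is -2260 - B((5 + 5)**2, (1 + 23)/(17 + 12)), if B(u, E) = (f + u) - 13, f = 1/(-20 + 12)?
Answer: -18775/8 ≈ -2346.9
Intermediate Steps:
f = -1/8 (f = 1/(-8) = -1/8 ≈ -0.12500)
B(u, E) = -105/8 + u (B(u, E) = (-1/8 + u) - 13 = -105/8 + u)
-2260 - B((5 + 5)**2, (1 + 23)/(17 + 12)) = -2260 - (-105/8 + (5 + 5)**2) = -2260 - (-105/8 + 10**2) = -2260 - (-105/8 + 100) = -2260 - 1*695/8 = -2260 - 695/8 = -18775/8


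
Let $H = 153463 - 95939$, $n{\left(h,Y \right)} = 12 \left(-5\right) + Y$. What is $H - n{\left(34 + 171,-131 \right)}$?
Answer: $57715$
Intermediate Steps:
$n{\left(h,Y \right)} = -60 + Y$
$H = 57524$
$H - n{\left(34 + 171,-131 \right)} = 57524 - \left(-60 - 131\right) = 57524 - -191 = 57524 + 191 = 57715$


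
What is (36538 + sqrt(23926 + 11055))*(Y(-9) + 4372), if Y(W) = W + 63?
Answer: 161717188 + 4426*sqrt(34981) ≈ 1.6254e+8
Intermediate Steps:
Y(W) = 63 + W
(36538 + sqrt(23926 + 11055))*(Y(-9) + 4372) = (36538 + sqrt(23926 + 11055))*((63 - 9) + 4372) = (36538 + sqrt(34981))*(54 + 4372) = (36538 + sqrt(34981))*4426 = 161717188 + 4426*sqrt(34981)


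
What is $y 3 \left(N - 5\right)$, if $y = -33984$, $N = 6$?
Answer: $-101952$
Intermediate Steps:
$y 3 \left(N - 5\right) = - 33984 \cdot 3 \left(6 - 5\right) = - 33984 \cdot 3 \cdot 1 = \left(-33984\right) 3 = -101952$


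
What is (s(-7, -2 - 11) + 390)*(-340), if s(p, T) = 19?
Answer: -139060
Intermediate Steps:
(s(-7, -2 - 11) + 390)*(-340) = (19 + 390)*(-340) = 409*(-340) = -139060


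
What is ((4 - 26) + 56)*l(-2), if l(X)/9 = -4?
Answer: -1224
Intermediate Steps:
l(X) = -36 (l(X) = 9*(-4) = -36)
((4 - 26) + 56)*l(-2) = ((4 - 26) + 56)*(-36) = (-22 + 56)*(-36) = 34*(-36) = -1224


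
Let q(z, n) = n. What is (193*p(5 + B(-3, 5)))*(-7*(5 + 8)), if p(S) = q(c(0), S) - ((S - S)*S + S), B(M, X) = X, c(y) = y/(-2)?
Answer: 0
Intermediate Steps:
c(y) = -y/2 (c(y) = y*(-1/2) = -y/2)
p(S) = 0 (p(S) = S - ((S - S)*S + S) = S - (0*S + S) = S - (0 + S) = S - S = 0)
(193*p(5 + B(-3, 5)))*(-7*(5 + 8)) = (193*0)*(-7*(5 + 8)) = 0*(-7*13) = 0*(-91) = 0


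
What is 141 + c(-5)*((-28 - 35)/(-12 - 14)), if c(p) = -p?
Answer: 3981/26 ≈ 153.12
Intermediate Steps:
141 + c(-5)*((-28 - 35)/(-12 - 14)) = 141 + (-1*(-5))*((-28 - 35)/(-12 - 14)) = 141 + 5*(-63/(-26)) = 141 + 5*(-63*(-1/26)) = 141 + 5*(63/26) = 141 + 315/26 = 3981/26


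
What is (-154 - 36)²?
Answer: 36100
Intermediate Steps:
(-154 - 36)² = (-190)² = 36100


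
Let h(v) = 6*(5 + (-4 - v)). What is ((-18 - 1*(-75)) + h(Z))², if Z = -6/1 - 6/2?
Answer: 13689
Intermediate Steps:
Z = -9 (Z = -6*1 - 6*½ = -6 - 3 = -9)
h(v) = 6 - 6*v (h(v) = 6*(1 - v) = 6 - 6*v)
((-18 - 1*(-75)) + h(Z))² = ((-18 - 1*(-75)) + (6 - 6*(-9)))² = ((-18 + 75) + (6 + 54))² = (57 + 60)² = 117² = 13689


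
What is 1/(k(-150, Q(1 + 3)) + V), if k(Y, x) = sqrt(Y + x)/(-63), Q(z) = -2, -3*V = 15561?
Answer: -1083537/5620306427 + 126*I*sqrt(38)/106785822113 ≈ -0.00019279 + 7.2736e-9*I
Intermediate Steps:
V = -5187 (V = -1/3*15561 = -5187)
k(Y, x) = -sqrt(Y + x)/63 (k(Y, x) = sqrt(Y + x)*(-1/63) = -sqrt(Y + x)/63)
1/(k(-150, Q(1 + 3)) + V) = 1/(-sqrt(-150 - 2)/63 - 5187) = 1/(-2*I*sqrt(38)/63 - 5187) = 1/(-5187 - 2*I*sqrt(38)/63)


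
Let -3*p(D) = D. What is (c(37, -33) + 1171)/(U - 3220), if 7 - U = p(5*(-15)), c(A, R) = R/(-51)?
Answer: -9959/27523 ≈ -0.36184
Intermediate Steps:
p(D) = -D/3
c(A, R) = -R/51 (c(A, R) = R*(-1/51) = -R/51)
U = -18 (U = 7 - (-1)*5*(-15)/3 = 7 - (-1)*(-75)/3 = 7 - 1*25 = 7 - 25 = -18)
(c(37, -33) + 1171)/(U - 3220) = (-1/51*(-33) + 1171)/(-18 - 3220) = (11/17 + 1171)/(-3238) = (19918/17)*(-1/3238) = -9959/27523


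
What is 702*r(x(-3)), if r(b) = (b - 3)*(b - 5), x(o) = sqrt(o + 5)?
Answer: 11934 - 5616*sqrt(2) ≈ 3991.8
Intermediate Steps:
x(o) = sqrt(5 + o)
r(b) = (-5 + b)*(-3 + b) (r(b) = (-3 + b)*(-5 + b) = (-5 + b)*(-3 + b))
702*r(x(-3)) = 702*(15 + (sqrt(5 - 3))**2 - 8*sqrt(5 - 3)) = 702*(15 + (sqrt(2))**2 - 8*sqrt(2)) = 702*(15 + 2 - 8*sqrt(2)) = 702*(17 - 8*sqrt(2)) = 11934 - 5616*sqrt(2)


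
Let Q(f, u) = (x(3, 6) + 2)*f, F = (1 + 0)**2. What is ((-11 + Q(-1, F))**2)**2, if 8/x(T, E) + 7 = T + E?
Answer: 83521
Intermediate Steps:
F = 1 (F = 1**2 = 1)
x(T, E) = 8/(-7 + E + T) (x(T, E) = 8/(-7 + (T + E)) = 8/(-7 + (E + T)) = 8/(-7 + E + T))
Q(f, u) = 6*f (Q(f, u) = (8/(-7 + 6 + 3) + 2)*f = (8/2 + 2)*f = (8*(1/2) + 2)*f = (4 + 2)*f = 6*f)
((-11 + Q(-1, F))**2)**2 = ((-11 + 6*(-1))**2)**2 = ((-11 - 6)**2)**2 = ((-17)**2)**2 = 289**2 = 83521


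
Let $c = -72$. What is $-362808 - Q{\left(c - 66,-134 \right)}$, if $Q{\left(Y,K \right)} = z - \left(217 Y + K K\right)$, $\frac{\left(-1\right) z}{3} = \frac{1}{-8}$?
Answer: $- \frac{2998387}{8} \approx -3.748 \cdot 10^{5}$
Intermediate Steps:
$z = \frac{3}{8}$ ($z = - \frac{3}{-8} = \left(-3\right) \left(- \frac{1}{8}\right) = \frac{3}{8} \approx 0.375$)
$Q{\left(Y,K \right)} = \frac{3}{8} - K^{2} - 217 Y$ ($Q{\left(Y,K \right)} = \frac{3}{8} - \left(217 Y + K K\right) = \frac{3}{8} - \left(217 Y + K^{2}\right) = \frac{3}{8} - \left(K^{2} + 217 Y\right) = \frac{3}{8} - K^{2} - 217 Y$)
$-362808 - Q{\left(c - 66,-134 \right)} = -362808 - \left(\frac{3}{8} - \left(-134\right)^{2} - 217 \left(-72 - 66\right)\right) = -362808 - \left(\frac{3}{8} - 17956 - -29946\right) = -362808 - \left(\frac{3}{8} - 17956 + 29946\right) = -362808 - \frac{95923}{8} = - \frac{2998387}{8}$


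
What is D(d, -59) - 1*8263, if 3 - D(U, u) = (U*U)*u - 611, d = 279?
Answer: 4584970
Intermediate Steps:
D(U, u) = 614 - u*U² (D(U, u) = 3 - ((U*U)*u - 611) = 3 - (U²*u - 611) = 3 - (u*U² - 611) = 3 - (-611 + u*U²) = 3 + (611 - u*U²) = 614 - u*U²)
D(d, -59) - 1*8263 = (614 - 1*(-59)*279²) - 1*8263 = (614 - 1*(-59)*77841) - 8263 = (614 + 4592619) - 8263 = 4593233 - 8263 = 4584970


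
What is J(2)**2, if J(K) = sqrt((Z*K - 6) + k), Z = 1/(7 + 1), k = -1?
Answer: -27/4 ≈ -6.7500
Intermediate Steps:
Z = 1/8 ≈ 0.12500
J(K) = sqrt(-7 + K/8) (J(K) = sqrt((K/8 - 6) - 1) = sqrt((-6 + K/8) - 1) = sqrt(-7 + K/8))
J(2)**2 = (sqrt(-112 + 2*2)/4)**2 = (sqrt(-112 + 4)/4)**2 = (sqrt(-108)/4)**2 = ((6*I*sqrt(3))/4)**2 = (3*I*sqrt(3)/2)**2 = -27/4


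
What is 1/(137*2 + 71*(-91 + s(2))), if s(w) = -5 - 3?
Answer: -1/6755 ≈ -0.00014804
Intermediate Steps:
s(w) = -8
1/(137*2 + 71*(-91 + s(2))) = 1/(137*2 + 71*(-91 - 8)) = 1/(274 + 71*(-99)) = 1/(274 - 7029) = 1/(-6755) = -1/6755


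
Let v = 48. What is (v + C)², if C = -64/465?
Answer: 495329536/216225 ≈ 2290.8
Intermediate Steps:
C = -64/465 (C = -64*1/465 = -64/465 ≈ -0.13763)
(v + C)² = (48 - 64/465)² = (22256/465)² = 495329536/216225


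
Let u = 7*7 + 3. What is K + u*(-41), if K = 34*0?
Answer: -2132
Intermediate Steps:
K = 0
u = 52 (u = 49 + 3 = 52)
K + u*(-41) = 0 + 52*(-41) = 0 - 2132 = -2132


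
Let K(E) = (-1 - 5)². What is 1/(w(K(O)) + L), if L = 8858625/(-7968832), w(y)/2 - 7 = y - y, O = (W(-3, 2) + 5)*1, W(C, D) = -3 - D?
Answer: 7968832/102705023 ≈ 0.077590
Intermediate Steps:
O = 0 (O = ((-3 - 1*2) + 5)*1 = ((-3 - 2) + 5)*1 = (-5 + 5)*1 = 0*1 = 0)
K(E) = 36 (K(E) = (-6)² = 36)
w(y) = 14 (w(y) = 14 + 2*(y - y) = 14 + 2*0 = 14 + 0 = 14)
L = -8858625/7968832 (L = 8858625*(-1/7968832) = -8858625/7968832 ≈ -1.1117)
1/(w(K(O)) + L) = 1/(14 - 8858625/7968832) = 1/(102705023/7968832) = 7968832/102705023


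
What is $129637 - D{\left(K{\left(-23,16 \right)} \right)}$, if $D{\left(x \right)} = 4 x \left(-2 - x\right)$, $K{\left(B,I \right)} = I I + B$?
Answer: $348657$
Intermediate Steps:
$K{\left(B,I \right)} = B + I^{2}$ ($K{\left(B,I \right)} = I^{2} + B = B + I^{2}$)
$D{\left(x \right)} = 4 x \left(-2 - x\right)$
$129637 - D{\left(K{\left(-23,16 \right)} \right)} = 129637 - - 4 \left(-23 + 16^{2}\right) \left(2 - \left(23 - 16^{2}\right)\right) = 129637 - - 4 \left(-23 + 256\right) \left(2 + \left(-23 + 256\right)\right) = 129637 - \left(-4\right) 233 \left(2 + 233\right) = 129637 - \left(-4\right) 233 \cdot 235 = 129637 - -219020 = 129637 + 219020 = 348657$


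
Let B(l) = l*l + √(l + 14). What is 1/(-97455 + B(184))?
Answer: -63599/4044832603 - 3*√22/4044832603 ≈ -1.5727e-5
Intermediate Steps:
B(l) = l² + √(14 + l)
1/(-97455 + B(184)) = 1/(-97455 + (184² + √(14 + 184))) = 1/(-97455 + (33856 + √198)) = 1/(-97455 + (33856 + 3*√22)) = 1/(-63599 + 3*√22)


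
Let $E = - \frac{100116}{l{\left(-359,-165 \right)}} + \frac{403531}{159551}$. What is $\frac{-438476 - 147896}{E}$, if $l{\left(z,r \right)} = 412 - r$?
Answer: $\frac{53981949886844}{15740770529} \approx 3429.4$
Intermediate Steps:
$E = - \frac{15740770529}{92060927}$ ($E = - \frac{100116}{412 - -165} + \frac{403531}{159551} = - \frac{100116}{412 + 165} + 403531 \cdot \frac{1}{159551} = - \frac{100116}{577} + \frac{403531}{159551} = - \frac{15740770529}{92060927} \approx -170.98$)
$\frac{-438476 - 147896}{E} = \frac{-438476 - 147896}{- \frac{15740770529}{92060927}} = \left(-438476 - 147896\right) \left(- \frac{92060927}{15740770529}\right) = \left(-586372\right) \left(- \frac{92060927}{15740770529}\right) = \frac{53981949886844}{15740770529}$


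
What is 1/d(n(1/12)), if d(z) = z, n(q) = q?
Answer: 12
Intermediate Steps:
1/d(n(1/12)) = 1/(1/12) = 12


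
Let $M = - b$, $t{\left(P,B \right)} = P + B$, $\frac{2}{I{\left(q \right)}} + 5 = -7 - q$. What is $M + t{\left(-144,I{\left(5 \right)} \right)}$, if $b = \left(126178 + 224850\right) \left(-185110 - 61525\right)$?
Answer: $\frac{1471788440810}{17} \approx 8.6576 \cdot 10^{10}$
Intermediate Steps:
$I{\left(q \right)} = \frac{2}{-12 - q}$ ($I{\left(q \right)} = \frac{2}{-5 - \left(7 + q\right)} = \frac{2}{-12 - q}$)
$t{\left(P,B \right)} = B + P$
$b = -86575790780$ ($b = 351028 \left(-246635\right) = -86575790780$)
$M = 86575790780$ ($M = \left(-1\right) \left(-86575790780\right) = 86575790780$)
$M + t{\left(-144,I{\left(5 \right)} \right)} = 86575790780 - \left(144 + \frac{2}{12 + 5}\right) = 86575790780 - \left(144 + \frac{2}{17}\right) = 86575790780 - \frac{2450}{17} = \frac{1471788440810}{17}$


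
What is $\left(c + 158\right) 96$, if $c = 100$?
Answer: $24768$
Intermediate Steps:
$\left(c + 158\right) 96 = \left(100 + 158\right) 96 = 258 \cdot 96 = 24768$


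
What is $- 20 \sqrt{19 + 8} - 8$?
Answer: $-8 - 60 \sqrt{3} \approx -111.92$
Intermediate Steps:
$- 20 \sqrt{19 + 8} - 8 = - 20 \sqrt{27} - 8 = - 20 \cdot 3 \sqrt{3} - 8 = - 60 \sqrt{3} - 8 = -8 - 60 \sqrt{3}$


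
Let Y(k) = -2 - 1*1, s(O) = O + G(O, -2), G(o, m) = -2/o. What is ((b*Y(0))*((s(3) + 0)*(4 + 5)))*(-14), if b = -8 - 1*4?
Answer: -10584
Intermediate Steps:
b = -12 (b = -8 - 4 = -12)
s(O) = O - 2/O
Y(k) = -3 (Y(k) = -2 - 1 = -3)
((b*Y(0))*((s(3) + 0)*(4 + 5)))*(-14) = ((-12*(-3))*(((3 - 2/3) + 0)*(4 + 5)))*(-14) = (36*(((3 - 2*⅓) + 0)*9))*(-14) = (36*(((3 - ⅔) + 0)*9))*(-14) = (36*((7/3 + 0)*9))*(-14) = (36*((7/3)*9))*(-14) = (36*21)*(-14) = 756*(-14) = -10584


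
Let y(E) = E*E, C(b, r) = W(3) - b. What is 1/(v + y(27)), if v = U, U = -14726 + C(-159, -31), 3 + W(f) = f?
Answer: -1/13838 ≈ -7.2265e-5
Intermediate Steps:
W(f) = -3 + f
C(b, r) = -b (C(b, r) = (-3 + 3) - b = 0 - b = -b)
y(E) = E**2
U = -14567 (U = -14726 - 1*(-159) = -14726 + 159 = -14567)
v = -14567
1/(v + y(27)) = 1/(-14567 + 27**2) = 1/(-14567 + 729) = 1/(-13838) = -1/13838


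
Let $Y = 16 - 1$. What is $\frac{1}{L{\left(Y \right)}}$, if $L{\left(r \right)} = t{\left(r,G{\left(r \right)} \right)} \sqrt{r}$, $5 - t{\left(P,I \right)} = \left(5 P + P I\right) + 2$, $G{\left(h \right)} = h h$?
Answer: $- \frac{\sqrt{15}}{51705} \approx -7.4905 \cdot 10^{-5}$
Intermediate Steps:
$G{\left(h \right)} = h^{2}$
$t{\left(P,I \right)} = 3 - 5 P - I P$ ($t{\left(P,I \right)} = 5 - \left(\left(5 P + P I\right) + 2\right) = 5 - \left(\left(5 P + I P\right) + 2\right) = 5 - \left(2 + 5 P + I P\right) = 3 - 5 P - I P$)
$Y = 15$
$L{\left(r \right)} = \sqrt{r} \left(3 - r^{3} - 5 r\right)$ ($L{\left(r \right)} = \left(3 - 5 r - r^{2} r\right) \sqrt{r} = \left(3 - 5 r - r^{3}\right) \sqrt{r} = \left(3 - r^{3} - 5 r\right) \sqrt{r} = \sqrt{r} \left(3 - r^{3} - 5 r\right)$)
$\frac{1}{L{\left(Y \right)}} = \frac{1}{\sqrt{15} \left(3 - 15^{3} - 75\right)} = \frac{1}{\sqrt{15} \left(3 - 3375 - 75\right)} = \frac{1}{\sqrt{15} \left(-3447\right)} = \frac{1}{\left(-3447\right) \sqrt{15}} = - \frac{\sqrt{15}}{51705}$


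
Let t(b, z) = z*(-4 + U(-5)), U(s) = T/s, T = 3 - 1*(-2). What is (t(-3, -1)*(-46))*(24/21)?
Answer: -1840/7 ≈ -262.86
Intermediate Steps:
T = 5 (T = 3 + 2 = 5)
U(s) = 5/s
t(b, z) = -5*z (t(b, z) = z*(-4 + 5/(-5)) = z*(-4 + 5*(-1/5)) = z*(-4 - 1) = z*(-5) = -5*z)
(t(-3, -1)*(-46))*(24/21) = (-5*(-1)*(-46))*(24/21) = (5*(-46))*(24*(1/21)) = -230*8/7 = -1840/7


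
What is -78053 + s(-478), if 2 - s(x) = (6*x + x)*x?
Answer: -1677439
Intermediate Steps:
s(x) = 2 - 7*x² (s(x) = 2 - (6*x + x)*x = 2 - 7*x*x = 2 - 7*x²)
-78053 + s(-478) = -78053 + (2 - 7*(-478)²) = -78053 + (2 - 7*228484) = -78053 + (2 - 1599388) = -78053 - 1599386 = -1677439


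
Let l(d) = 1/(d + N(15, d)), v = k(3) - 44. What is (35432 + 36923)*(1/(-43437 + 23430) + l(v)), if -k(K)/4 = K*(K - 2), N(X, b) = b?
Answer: -1455710245/2240784 ≈ -649.64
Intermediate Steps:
k(K) = -4*K*(-2 + K) (k(K) = -4*K*(K - 2) = -4*K*(-2 + K))
v = -56 (v = 4*3*(2 - 1*3) - 44 = 4*3*(2 - 3) - 44 = 4*3*(-1) - 44 = -12 - 44 = -56)
l(d) = 1/(2*d) (l(d) = 1/(d + d) = 1/(2*d))
(35432 + 36923)*(1/(-43437 + 23430) + l(v)) = (35432 + 36923)*(1/(-43437 + 23430) + (½)/(-56)) = 72355*(1/(-20007) + (½)*(-1/56)) = 72355*(-1/20007 - 1/112) = 72355*(-20119/2240784) = -1455710245/2240784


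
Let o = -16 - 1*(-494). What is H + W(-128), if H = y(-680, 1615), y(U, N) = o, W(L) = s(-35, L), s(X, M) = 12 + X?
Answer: 455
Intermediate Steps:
W(L) = -23 (W(L) = 12 - 35 = -23)
o = 478 (o = -16 + 494 = 478)
y(U, N) = 478
H = 478
H + W(-128) = 478 - 23 = 455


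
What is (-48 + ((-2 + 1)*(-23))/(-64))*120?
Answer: -46425/8 ≈ -5803.1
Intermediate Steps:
(-48 + ((-2 + 1)*(-23))/(-64))*120 = (-48 - 1*(-23)*(-1/64))*120 = (-48 + 23*(-1/64))*120 = (-48 - 23/64)*120 = -3095/64*120 = -46425/8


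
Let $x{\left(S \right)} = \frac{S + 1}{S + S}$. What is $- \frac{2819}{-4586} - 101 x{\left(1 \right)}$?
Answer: $- \frac{460367}{4586} \approx -100.39$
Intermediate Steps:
$x{\left(S \right)} = \frac{1 + S}{2 S}$
$- \frac{2819}{-4586} - 101 x{\left(1 \right)} = - \frac{2819}{-4586} - 101 \frac{1 + 1}{2 \cdot 1} = \left(-2819\right) \left(- \frac{1}{4586}\right) - 101 \cdot \frac{1}{2} \cdot 1 \cdot 2 = \frac{2819}{4586} - 101 = - \frac{460367}{4586}$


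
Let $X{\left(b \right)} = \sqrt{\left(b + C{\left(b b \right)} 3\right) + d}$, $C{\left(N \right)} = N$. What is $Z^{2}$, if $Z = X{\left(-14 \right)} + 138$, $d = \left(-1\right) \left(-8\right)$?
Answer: $\left(138 + \sqrt{582}\right)^{2} \approx 26284.0$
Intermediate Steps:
$d = 8$
$X{\left(b \right)} = \sqrt{8 + b + 3 b^{2}}$ ($X{\left(b \right)} = \sqrt{\left(b + b b 3\right) + 8} = \sqrt{\left(b + b^{2} \cdot 3\right) + 8} = \sqrt{\left(b + 3 b^{2}\right) + 8} = \sqrt{8 + b + 3 b^{2}}$)
$Z = 138 + \sqrt{582}$ ($Z = \sqrt{8 - 14 + 3 \left(-14\right)^{2}} + 138 = \sqrt{8 - 14 + 3 \cdot 196} + 138 = \sqrt{8 - 14 + 588} + 138 = \sqrt{582} + 138 = 138 + \sqrt{582} \approx 162.12$)
$Z^{2} = \left(138 + \sqrt{582}\right)^{2}$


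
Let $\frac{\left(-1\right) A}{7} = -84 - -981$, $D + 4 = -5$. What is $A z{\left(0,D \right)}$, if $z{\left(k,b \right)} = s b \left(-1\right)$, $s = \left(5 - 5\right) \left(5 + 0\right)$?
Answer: $0$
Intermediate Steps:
$D = -9$ ($D = -4 - 5 = -9$)
$A = -6279$ ($A = - 7 \left(-84 - -981\right) = - 7 \left(-84 + 981\right) = \left(-7\right) 897 = -6279$)
$s = 0$ ($s = 0 \cdot 5 = 0$)
$z{\left(k,b \right)} = 0$ ($z{\left(k,b \right)} = 0 b \left(-1\right) = 0 \left(-1\right) = 0$)
$A z{\left(0,D \right)} = \left(-6279\right) 0 = 0$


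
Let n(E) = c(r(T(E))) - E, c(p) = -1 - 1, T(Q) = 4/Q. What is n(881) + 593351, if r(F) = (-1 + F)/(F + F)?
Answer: 592468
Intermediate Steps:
r(F) = (-1 + F)/(2*F) (r(F) = (-1 + F)/((2*F)) = (-1 + F)*(1/(2*F)) = (-1 + F)/(2*F))
c(p) = -2
n(E) = -2 - E
n(881) + 593351 = (-2 - 1*881) + 593351 = (-2 - 881) + 593351 = -883 + 593351 = 592468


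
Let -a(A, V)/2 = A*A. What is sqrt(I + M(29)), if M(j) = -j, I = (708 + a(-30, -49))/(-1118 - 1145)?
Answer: I*sqrt(146042705)/2263 ≈ 5.3402*I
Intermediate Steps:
a(A, V) = -2*A**2 (a(A, V) = -2*A*A = -2*A**2)
I = 1092/2263 (I = (708 - 2*(-30)**2)/(-1118 - 1145) = (708 - 2*900)/(-2263) = (708 - 1800)*(-1/2263) = -1092*(-1/2263) = 1092/2263 ≈ 0.48255)
sqrt(I + M(29)) = sqrt(1092/2263 - 1*29) = sqrt(1092/2263 - 29) = sqrt(-64535/2263) = I*sqrt(146042705)/2263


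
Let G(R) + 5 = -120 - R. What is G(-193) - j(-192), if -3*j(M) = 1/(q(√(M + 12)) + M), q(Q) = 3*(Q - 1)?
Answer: 539159/7929 - 2*I*√5/13215 ≈ 67.998 - 0.00033841*I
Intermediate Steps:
q(Q) = -3 + 3*Q (q(Q) = 3*(-1 + Q) = -3 + 3*Q)
G(R) = -125 - R (G(R) = -5 + (-120 - R) = -125 - R)
j(M) = -1/(3*(-3 + M + 3*√(12 + M))) (j(M) = -1/(3*((-3 + 3*√(M + 12)) + M)) = -1/(3*((-3 + 3*√(12 + M)) + M)) = -1/(3*(-3 + M + 3*√(12 + M))))
G(-193) - j(-192) = (-125 - 1*(-193)) - (-1)/(-9 + 3*(-192) + 9*√(12 - 192)) = (-125 + 193) - (-1)/(-9 - 576 + 9*√(-180)) = 68 - (-1)/(-9 - 576 + 9*(6*I*√5)) = 68 - (-1)/(-9 - 576 + 54*I*√5) = 68 - (-1)/(-585 + 54*I*√5) = 68 + 1/(-585 + 54*I*√5)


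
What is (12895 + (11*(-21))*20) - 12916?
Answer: -4641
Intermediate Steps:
(12895 + (11*(-21))*20) - 12916 = (12895 - 231*20) - 12916 = (12895 - 4620) - 12916 = 8275 - 12916 = -4641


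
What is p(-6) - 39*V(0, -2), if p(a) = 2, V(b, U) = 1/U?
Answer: 43/2 ≈ 21.500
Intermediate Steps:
p(-6) - 39*V(0, -2) = 2 - 39/(-2) = 2 - 39*(-½) = 2 + 39/2 = 43/2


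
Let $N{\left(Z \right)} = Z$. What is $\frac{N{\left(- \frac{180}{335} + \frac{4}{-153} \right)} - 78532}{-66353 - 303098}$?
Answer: $\frac{805037308}{3787242201} \approx 0.21257$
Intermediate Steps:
$\frac{N{\left(- \frac{180}{335} + \frac{4}{-153} \right)} - 78532}{-66353 - 303098} = \frac{\left(- \frac{180}{335} + \frac{4}{-153}\right) - 78532}{-66353 - 303098} = \frac{\left(\left(-180\right) \frac{1}{335} + 4 \left(- \frac{1}{153}\right)\right) - 78532}{-369451} = \left(\left(- \frac{36}{67} - \frac{4}{153}\right) - 78532\right) \left(- \frac{1}{369451}\right) = \left(- \frac{5776}{10251} - 78532\right) \left(- \frac{1}{369451}\right) = \left(- \frac{805037308}{10251}\right) \left(- \frac{1}{369451}\right) = \frac{805037308}{3787242201}$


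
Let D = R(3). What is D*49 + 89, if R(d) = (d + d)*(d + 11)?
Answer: 4205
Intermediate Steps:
R(d) = 2*d*(11 + d) (R(d) = (2*d)*(11 + d) = 2*d*(11 + d))
D = 84 (D = 2*3*(11 + 3) = 2*3*14 = 84)
D*49 + 89 = 84*49 + 89 = 4116 + 89 = 4205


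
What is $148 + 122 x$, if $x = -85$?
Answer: $-10222$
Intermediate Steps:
$148 + 122 x = 148 + 122 \left(-85\right) = 148 - 10370 = -10222$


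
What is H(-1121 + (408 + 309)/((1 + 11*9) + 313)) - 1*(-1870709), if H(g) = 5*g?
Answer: 770291537/413 ≈ 1.8651e+6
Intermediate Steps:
H(-1121 + (408 + 309)/((1 + 11*9) + 313)) - 1*(-1870709) = 5*(-1121 + (408 + 309)/((1 + 11*9) + 313)) - 1*(-1870709) = 5*(-1121 + 717/((1 + 99) + 313)) + 1870709 = 5*(-1121 + 717/(100 + 313)) + 1870709 = 5*(-1121 + 717/413) + 1870709 = 5*(-462256/413) + 1870709 = -2311280/413 + 1870709 = 770291537/413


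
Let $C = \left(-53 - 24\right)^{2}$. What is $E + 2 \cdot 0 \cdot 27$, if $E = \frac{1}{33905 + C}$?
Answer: $\frac{1}{39834} \approx 2.5104 \cdot 10^{-5}$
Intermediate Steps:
$C = 5929$ ($C = \left(-77\right)^{2} = 5929$)
$E = \frac{1}{39834}$ ($E = \frac{1}{33905 + 5929} = \frac{1}{39834} \approx 2.5104 \cdot 10^{-5}$)
$E + 2 \cdot 0 \cdot 27 = \frac{1}{39834} + 2 \cdot 0 \cdot 27 = \frac{1}{39834} + 0 \cdot 27 = \frac{1}{39834} + 0 = \frac{1}{39834}$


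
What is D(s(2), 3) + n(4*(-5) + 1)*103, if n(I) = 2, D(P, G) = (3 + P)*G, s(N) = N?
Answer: 221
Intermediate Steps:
D(P, G) = G*(3 + P)
D(s(2), 3) + n(4*(-5) + 1)*103 = 3*(3 + 2) + 2*103 = 3*5 + 206 = 15 + 206 = 221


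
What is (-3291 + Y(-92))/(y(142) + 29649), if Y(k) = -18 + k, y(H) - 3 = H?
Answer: -3401/29794 ≈ -0.11415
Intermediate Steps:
y(H) = 3 + H
(-3291 + Y(-92))/(y(142) + 29649) = (-3291 + (-18 - 92))/((3 + 142) + 29649) = (-3291 - 110)/(145 + 29649) = -3401/29794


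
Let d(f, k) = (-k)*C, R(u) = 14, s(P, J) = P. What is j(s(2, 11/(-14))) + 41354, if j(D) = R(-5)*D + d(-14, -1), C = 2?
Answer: 41384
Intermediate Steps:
d(f, k) = -2*k (d(f, k) = -k*2 = -2*k)
j(D) = 2 + 14*D (j(D) = 14*D - 2*(-1) = 14*D + 2 = 2 + 14*D)
j(s(2, 11/(-14))) + 41354 = (2 + 14*2) + 41354 = (2 + 28) + 41354 = 30 + 41354 = 41384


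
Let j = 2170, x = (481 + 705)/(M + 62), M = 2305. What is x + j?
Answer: 5137576/2367 ≈ 2170.5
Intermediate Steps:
x = 1186/2367 (x = (481 + 705)/(2305 + 62) = 1186/2367 ≈ 0.50106)
x + j = 1186/2367 + 2170 = 5137576/2367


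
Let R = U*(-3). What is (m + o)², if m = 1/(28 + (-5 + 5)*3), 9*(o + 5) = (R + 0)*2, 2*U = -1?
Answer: 151321/7056 ≈ 21.446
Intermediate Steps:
U = -½ (U = (½)*(-1) = -½ ≈ -0.50000)
R = 3/2 (R = -½*(-3) = 3/2 ≈ 1.5000)
o = -14/3 (o = -5 + ((3/2 + 0)*2)/9 = -5 + ((3/2)*2)/9 = -5 + (⅑)*3 = -5 + ⅓ = -14/3 ≈ -4.6667)
m = 1/28 (m = 1/(28 + 0*3) = 1/(28 + 0) = 1/28 ≈ 0.035714)
(m + o)² = (1/28 - 14/3)² = (-389/84)² = 151321/7056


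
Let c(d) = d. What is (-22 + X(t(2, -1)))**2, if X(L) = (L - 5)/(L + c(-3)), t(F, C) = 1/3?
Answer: 6561/16 ≈ 410.06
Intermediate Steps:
t(F, C) = 1/3
X(L) = (-5 + L)/(-3 + L) (X(L) = (L - 5)/(L - 3) = (-5 + L)/(-3 + L))
(-22 + X(t(2, -1)))**2 = (-22 + (-5 + 1/3)/(-3 + 1/3))**2 = (-22 - 14/3/(-8/3))**2 = (-22 - 3/8*(-14/3))**2 = (-22 + 7/4)**2 = (-81/4)**2 = 6561/16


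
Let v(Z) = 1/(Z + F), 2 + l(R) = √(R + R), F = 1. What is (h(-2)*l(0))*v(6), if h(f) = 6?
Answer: -12/7 ≈ -1.7143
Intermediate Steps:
l(R) = -2 + √2*√R (l(R) = -2 + √(R + R) = -2 + √(2*R) = -2 + √2*√R)
v(Z) = 1/(1 + Z) (v(Z) = 1/(Z + 1) = 1/(1 + Z))
(h(-2)*l(0))*v(6) = (6*(-2 + √2*√0))/(1 + 6) = (6*(-2 + √2*0))/7 = (6*(-2 + 0))*(⅐) = (6*(-2))*(⅐) = -12*⅐ = -12/7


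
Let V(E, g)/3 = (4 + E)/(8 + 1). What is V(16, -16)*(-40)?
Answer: -800/3 ≈ -266.67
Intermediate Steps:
V(E, g) = 4/3 + E/3 (V(E, g) = 3*((4 + E)/(8 + 1)) = 3*((4 + E)/9) = 3*((4 + E)*(⅑)) = 3*(4/9 + E/9) = 4/3 + E/3)
V(16, -16)*(-40) = (4/3 + (⅓)*16)*(-40) = (4/3 + 16/3)*(-40) = (20/3)*(-40) = -800/3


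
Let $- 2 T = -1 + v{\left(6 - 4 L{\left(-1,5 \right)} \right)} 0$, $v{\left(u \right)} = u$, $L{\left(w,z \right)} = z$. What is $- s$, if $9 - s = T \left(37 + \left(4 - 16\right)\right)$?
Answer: $\frac{7}{2} \approx 3.5$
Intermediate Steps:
$T = \frac{1}{2}$ ($T = - \frac{-1 + \left(6 - 20\right) 0}{2} = - \frac{-1 - 0}{2} = - \frac{-1 + 0}{2} = \left(- \frac{1}{2}\right) \left(-1\right) = \frac{1}{2} \approx 0.5$)
$s = - \frac{7}{2}$ ($s = 9 - \frac{37 + \left(4 - 16\right)}{2} = 9 - \frac{37 - 12}{2} = 9 - \frac{1}{2} \cdot 25 = 9 - \frac{25}{2} = - \frac{7}{2} \approx -3.5$)
$- s = \left(-1\right) \left(- \frac{7}{2}\right) = \frac{7}{2}$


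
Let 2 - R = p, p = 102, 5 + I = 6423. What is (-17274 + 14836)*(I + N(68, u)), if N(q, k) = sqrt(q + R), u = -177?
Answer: -15647084 - 9752*I*sqrt(2) ≈ -1.5647e+7 - 13791.0*I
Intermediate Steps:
I = 6418 (I = -5 + 6423 = 6418)
R = -100 (R = 2 - 1*102 = 2 - 102 = -100)
N(q, k) = sqrt(-100 + q) (N(q, k) = sqrt(q - 100) = sqrt(-100 + q))
(-17274 + 14836)*(I + N(68, u)) = (-17274 + 14836)*(6418 + sqrt(-100 + 68)) = -2438*(6418 + sqrt(-32)) = -2438*(6418 + 4*I*sqrt(2)) = -15647084 - 9752*I*sqrt(2)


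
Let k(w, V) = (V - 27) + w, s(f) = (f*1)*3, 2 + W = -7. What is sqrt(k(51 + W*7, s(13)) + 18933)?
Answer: sqrt(18933) ≈ 137.60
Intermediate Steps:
W = -9 (W = -2 - 7 = -9)
s(f) = 3*f (s(f) = f*3 = 3*f)
k(w, V) = -27 + V + w (k(w, V) = (-27 + V) + w = -27 + V + w)
sqrt(k(51 + W*7, s(13)) + 18933) = sqrt((-27 + 3*13 + (51 - 9*7)) + 18933) = sqrt((-27 + 39 + (51 - 63)) + 18933) = sqrt((-27 + 39 - 12) + 18933) = sqrt(0 + 18933) = sqrt(18933)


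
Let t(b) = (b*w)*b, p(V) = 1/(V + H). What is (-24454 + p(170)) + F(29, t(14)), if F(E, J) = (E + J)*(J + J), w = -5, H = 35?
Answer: 377098731/205 ≈ 1.8395e+6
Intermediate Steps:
p(V) = 1/(35 + V) (p(V) = 1/(V + 35) = 1/(35 + V))
t(b) = -5*b**2 (t(b) = (b*(-5))*b = (-5*b)*b = -5*b**2)
F(E, J) = 2*J*(E + J) (F(E, J) = (E + J)*(2*J) = 2*J*(E + J))
(-24454 + p(170)) + F(29, t(14)) = (-24454 + 1/(35 + 170)) + 2*(-5*14**2)*(29 - 5*14**2) = (-24454 + 1/205) + 2*(-5*196)*(29 - 5*196) = (-24454 + 1/205) + 2*(-980)*(29 - 980) = -5013069/205 + 2*(-980)*(-951) = -5013069/205 + 1863960 = 377098731/205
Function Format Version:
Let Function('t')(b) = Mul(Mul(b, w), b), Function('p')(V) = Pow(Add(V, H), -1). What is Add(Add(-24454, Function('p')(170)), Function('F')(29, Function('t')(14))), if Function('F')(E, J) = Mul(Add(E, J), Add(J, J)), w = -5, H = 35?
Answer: Rational(377098731, 205) ≈ 1.8395e+6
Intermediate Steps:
Function('p')(V) = Pow(Add(35, V), -1) (Function('p')(V) = Pow(Add(V, 35), -1) = Pow(Add(35, V), -1))
Function('t')(b) = Mul(-5, Pow(b, 2)) (Function('t')(b) = Mul(Mul(b, -5), b) = Mul(Mul(-5, b), b) = Mul(-5, Pow(b, 2)))
Function('F')(E, J) = Mul(2, J, Add(E, J)) (Function('F')(E, J) = Mul(Add(E, J), Mul(2, J)) = Mul(2, J, Add(E, J)))
Add(Add(-24454, Function('p')(170)), Function('F')(29, Function('t')(14))) = Add(Add(-24454, Pow(Add(35, 170), -1)), Mul(2, Mul(-5, Pow(14, 2)), Add(29, Mul(-5, Pow(14, 2))))) = Add(Add(-24454, Pow(205, -1)), Mul(2, Mul(-5, 196), Add(29, Mul(-5, 196)))) = Add(Add(-24454, Rational(1, 205)), Mul(2, -980, Add(29, -980))) = Add(Rational(-5013069, 205), Mul(2, -980, -951)) = Add(Rational(-5013069, 205), 1863960) = Rational(377098731, 205)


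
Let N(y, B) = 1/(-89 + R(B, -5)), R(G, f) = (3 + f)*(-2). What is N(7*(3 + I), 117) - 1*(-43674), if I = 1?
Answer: 3712289/85 ≈ 43674.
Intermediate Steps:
R(G, f) = -6 - 2*f
N(y, B) = -1/85 (N(y, B) = 1/(-89 + (-6 - 2*(-5))) = 1/(-89 + (-6 + 10)) = 1/(-89 + 4) = 1/(-85) = -1/85)
N(7*(3 + I), 117) - 1*(-43674) = -1/85 - 1*(-43674) = -1/85 + 43674 = 3712289/85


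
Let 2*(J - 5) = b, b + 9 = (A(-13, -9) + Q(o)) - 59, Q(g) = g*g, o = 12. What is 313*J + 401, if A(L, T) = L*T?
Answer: 64341/2 ≈ 32171.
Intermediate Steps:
Q(g) = g**2
b = 193 (b = -9 + ((-13*(-9) + 12**2) - 59) = -9 + ((117 + 144) - 59) = -9 + (261 - 59) = -9 + 202 = 193)
J = 203/2 (J = 5 + (1/2)*193 = 5 + 193/2 = 203/2 ≈ 101.50)
313*J + 401 = 313*(203/2) + 401 = 63539/2 + 401 = 64341/2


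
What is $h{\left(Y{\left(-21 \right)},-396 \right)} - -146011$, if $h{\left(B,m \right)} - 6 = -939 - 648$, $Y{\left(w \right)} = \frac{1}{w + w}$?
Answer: $144430$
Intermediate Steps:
$Y{\left(w \right)} = \frac{1}{2 w}$
$h{\left(B,m \right)} = -1581$ ($h{\left(B,m \right)} = 6 - 1587 = -1581$)
$h{\left(Y{\left(-21 \right)},-396 \right)} - -146011 = -1581 - -146011 = -1581 + \left(-1970098 + 2116109\right) = -1581 + 146011 = 144430$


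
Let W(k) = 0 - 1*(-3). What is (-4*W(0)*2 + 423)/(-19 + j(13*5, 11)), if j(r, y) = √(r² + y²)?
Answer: 7581/3985 + 399*√4346/3985 ≈ 8.5031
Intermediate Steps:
W(k) = 3 (W(k) = 0 + 3 = 3)
(-4*W(0)*2 + 423)/(-19 + j(13*5, 11)) = (-4*3*2 + 423)/(-19 + √((13*5)² + 11²)) = (-12*2 + 423)/(-19 + √(65² + 121)) = (-24 + 423)/(-19 + √(4225 + 121)) = 399/(-19 + √4346)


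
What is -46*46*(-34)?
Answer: 71944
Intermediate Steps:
-46*46*(-34) = -2116*(-34) = 71944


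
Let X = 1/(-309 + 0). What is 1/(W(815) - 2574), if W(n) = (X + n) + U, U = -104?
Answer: -309/575668 ≈ -0.00053677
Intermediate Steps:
X = -1/309 (X = 1/(-309) = -1/309 ≈ -0.0032362)
W(n) = -32137/309 + n (W(n) = (-1/309 + n) - 104 = -32137/309 + n)
1/(W(815) - 2574) = 1/((-32137/309 + 815) - 2574) = 1/(219698/309 - 2574) = 1/(-575668/309) = -309/575668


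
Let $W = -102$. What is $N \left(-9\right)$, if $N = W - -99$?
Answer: $27$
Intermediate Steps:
$N = -3$ ($N = -102 - -99 = -102 + 99 = -3$)
$N \left(-9\right) = \left(-3\right) \left(-9\right) = 27$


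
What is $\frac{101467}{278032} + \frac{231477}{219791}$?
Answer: $\frac{86659546661}{61108931312} \approx 1.4181$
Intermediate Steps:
$\frac{101467}{278032} + \frac{231477}{219791} = \frac{86659546661}{61108931312}$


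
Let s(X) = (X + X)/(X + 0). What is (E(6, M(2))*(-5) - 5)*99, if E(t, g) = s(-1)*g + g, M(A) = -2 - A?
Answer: 5445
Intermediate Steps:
s(X) = 2 (s(X) = (2*X)/X = 2)
E(t, g) = 3*g (E(t, g) = 2*g + g = 3*g)
(E(6, M(2))*(-5) - 5)*99 = ((3*(-2 - 1*2))*(-5) - 5)*99 = ((3*(-2 - 2))*(-5) - 5)*99 = ((3*(-4))*(-5) - 5)*99 = (-12*(-5) - 5)*99 = (60 - 5)*99 = 55*99 = 5445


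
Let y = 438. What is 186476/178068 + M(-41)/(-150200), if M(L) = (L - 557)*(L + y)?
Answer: 8785388351/3343226700 ≈ 2.6278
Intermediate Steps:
M(L) = (-557 + L)*(438 + L) (M(L) = (L - 557)*(L + 438) = (-557 + L)*(438 + L))
186476/178068 + M(-41)/(-150200) = 186476/178068 + (-243966 + (-41)² - 119*(-41))/(-150200) = 186476*(1/178068) + (-243966 + 1681 + 4879)*(-1/150200) = 46619/44517 - 237406*(-1/150200) = 46619/44517 + 118703/75100 = 8785388351/3343226700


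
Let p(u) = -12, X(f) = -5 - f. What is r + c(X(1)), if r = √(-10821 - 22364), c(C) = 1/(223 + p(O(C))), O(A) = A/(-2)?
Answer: 1/211 + I*√33185 ≈ 0.0047393 + 182.17*I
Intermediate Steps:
O(A) = -A/2 (O(A) = A*(-½) = -A/2)
c(C) = 1/211 (c(C) = 1/(223 - 12) = 1/211)
r = I*√33185 (r = √(-33185) = I*√33185 ≈ 182.17*I)
r + c(X(1)) = I*√33185 + 1/211 = 1/211 + I*√33185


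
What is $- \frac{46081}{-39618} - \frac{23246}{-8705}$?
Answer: $\frac{1322095133}{344874690} \approx 3.8336$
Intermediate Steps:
$- \frac{46081}{-39618} - \frac{23246}{-8705} = \left(-46081\right) \left(- \frac{1}{39618}\right) - - \frac{23246}{8705} = \frac{46081}{39618} + \frac{23246}{8705} = \frac{1322095133}{344874690}$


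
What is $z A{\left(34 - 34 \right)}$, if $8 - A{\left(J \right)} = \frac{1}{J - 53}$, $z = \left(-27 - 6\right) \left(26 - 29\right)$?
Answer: $\frac{42075}{53} \approx 793.87$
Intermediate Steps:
$z = 99$ ($z = \left(-33\right) \left(-3\right) = 99$)
$A{\left(J \right)} = 8 - \frac{1}{-53 + J}$ ($A{\left(J \right)} = 8 - \frac{1}{J - 53} = 8 - \frac{1}{-53 + J}$)
$z A{\left(34 - 34 \right)} = 99 \frac{-425 + 8 \left(34 - 34\right)}{-53 + \left(34 - 34\right)} = 99 \frac{-425 + 8 \cdot 0}{-53 + 0} = 99 \frac{-425 + 0}{-53} = 99 \left(\left(- \frac{1}{53}\right) \left(-425\right)\right) = 99 \cdot \frac{425}{53} = \frac{42075}{53}$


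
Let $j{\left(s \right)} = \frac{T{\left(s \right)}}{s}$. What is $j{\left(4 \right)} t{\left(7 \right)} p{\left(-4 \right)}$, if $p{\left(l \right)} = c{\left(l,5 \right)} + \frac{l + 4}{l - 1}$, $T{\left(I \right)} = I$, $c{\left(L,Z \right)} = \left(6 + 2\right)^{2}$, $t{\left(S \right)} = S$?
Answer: $448$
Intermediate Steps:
$c{\left(L,Z \right)} = 64$ ($c{\left(L,Z \right)} = 8^{2} = 64$)
$j{\left(s \right)} = 1$ ($j{\left(s \right)} = \frac{s}{s} = 1$)
$p{\left(l \right)} = 64 + \frac{4 + l}{-1 + l}$ ($p{\left(l \right)} = 64 + \frac{l + 4}{l - 1} = 64 + \frac{4 + l}{-1 + l}$)
$j{\left(4 \right)} t{\left(7 \right)} p{\left(-4 \right)} = 1 \cdot 7 \frac{5 \left(-12 + 13 \left(-4\right)\right)}{-1 - 4} = 7 \frac{5 \left(-12 - 52\right)}{-5} = 7 \cdot 5 \left(- \frac{1}{5}\right) \left(-64\right) = 7 \cdot 64 = 448$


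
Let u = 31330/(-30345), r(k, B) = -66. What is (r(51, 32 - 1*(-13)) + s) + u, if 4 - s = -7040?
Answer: 42343216/6069 ≈ 6977.0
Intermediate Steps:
s = 7044 (s = 4 - 1*(-7040) = 4 + 7040 = 7044)
u = -6266/6069 (u = 31330*(-1/30345) = -6266/6069 ≈ -1.0325)
(r(51, 32 - 1*(-13)) + s) + u = (-66 + 7044) - 6266/6069 = 6978 - 6266/6069 = 42343216/6069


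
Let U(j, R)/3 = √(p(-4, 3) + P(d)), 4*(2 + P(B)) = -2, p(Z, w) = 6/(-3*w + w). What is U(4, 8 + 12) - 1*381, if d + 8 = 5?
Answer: -381 + 3*I*√14/2 ≈ -381.0 + 5.6125*I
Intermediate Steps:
d = -3 (d = -8 + 5 = -3)
p(Z, w) = -3/w (p(Z, w) = 6/((-2*w)) = 6*(-1/(2*w)) = -3/w)
P(B) = -5/2 (P(B) = -2 + (¼)*(-2) = -2 - ½ = -5/2)
U(j, R) = 3*I*√14/2 (U(j, R) = 3*√(-3/3 - 5/2) = 3*√(-3*⅓ - 5/2) = 3*√(-1 - 5/2) = 3*√(-7/2) = 3*(I*√14/2) = 3*I*√14/2)
U(4, 8 + 12) - 1*381 = 3*I*√14/2 - 1*381 = 3*I*√14/2 - 381 = -381 + 3*I*√14/2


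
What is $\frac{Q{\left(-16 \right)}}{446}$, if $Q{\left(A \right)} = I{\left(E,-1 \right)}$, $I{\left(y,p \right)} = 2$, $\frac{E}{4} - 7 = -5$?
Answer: $\frac{1}{223} \approx 0.0044843$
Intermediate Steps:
$E = 8$ ($E = 28 + 4 \left(-5\right) = 28 - 20 = 8$)
$Q{\left(A \right)} = 2$
$\frac{Q{\left(-16 \right)}}{446} = \frac{2}{446} = 2 \cdot \frac{1}{446} = \frac{1}{223}$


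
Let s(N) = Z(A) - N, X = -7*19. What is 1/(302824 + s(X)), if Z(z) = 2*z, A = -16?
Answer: 1/302925 ≈ 3.3011e-6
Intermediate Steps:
X = -133
s(N) = -32 - N (s(N) = 2*(-16) - N = -32 - N)
1/(302824 + s(X)) = 1/(302824 + (-32 - 1*(-133))) = 1/(302824 + (-32 + 133)) = 1/(302824 + 101) = 1/302925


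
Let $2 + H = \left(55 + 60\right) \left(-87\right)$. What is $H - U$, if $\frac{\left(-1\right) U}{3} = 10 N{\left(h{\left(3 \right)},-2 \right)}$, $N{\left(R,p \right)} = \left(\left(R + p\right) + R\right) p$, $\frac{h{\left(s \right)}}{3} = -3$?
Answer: $-8807$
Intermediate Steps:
$h{\left(s \right)} = -9$ ($h{\left(s \right)} = 3 \left(-3\right) = -9$)
$N{\left(R,p \right)} = p \left(p + 2 R\right)$ ($N{\left(R,p \right)} = \left(p + 2 R\right) p = p \left(p + 2 R\right)$)
$H = -10007$ ($H = -2 + \left(55 + 60\right) \left(-87\right) = -2 + 115 \left(-87\right) = -2 - 10005 = -10007$)
$U = -1200$ ($U = - 3 \cdot 10 \left(- 2 \left(-2 + 2 \left(-9\right)\right)\right) = - 3 \cdot 10 \left(- 2 \left(-2 - 18\right)\right) = - 3 \cdot 10 \left(\left(-2\right) \left(-20\right)\right) = - 3 \cdot 10 \cdot 40 = \left(-3\right) 400 = -1200$)
$H - U = -10007 - -1200 = -10007 + 1200 = -8807$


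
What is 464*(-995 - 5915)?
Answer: -3206240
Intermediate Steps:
464*(-995 - 5915) = 464*(-6910) = -3206240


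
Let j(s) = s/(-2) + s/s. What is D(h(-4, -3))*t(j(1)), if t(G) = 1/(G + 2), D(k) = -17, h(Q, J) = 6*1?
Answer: -34/5 ≈ -6.8000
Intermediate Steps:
j(s) = 1 - s/2 (j(s) = s*(-½) + 1 = -s/2 + 1 = 1 - s/2)
h(Q, J) = 6
t(G) = 1/(2 + G)
D(h(-4, -3))*t(j(1)) = -17/(2 + (1 - ½*1)) = -17/(2 + (1 - ½)) = -17/(2 + ½) = -17/5/2 = -17*⅖ = -34/5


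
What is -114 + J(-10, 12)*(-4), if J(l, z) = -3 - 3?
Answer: -90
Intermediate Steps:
J(l, z) = -6
-114 + J(-10, 12)*(-4) = -114 - 6*(-4) = -114 + 24 = -90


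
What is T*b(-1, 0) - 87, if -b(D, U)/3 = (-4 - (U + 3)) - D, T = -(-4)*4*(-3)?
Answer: -951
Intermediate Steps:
T = -48 (T = -4*(-4)*(-3) = 16*(-3) = -48)
b(D, U) = 21 + 3*D + 3*U (b(D, U) = -3*((-4 - (U + 3)) - D) = -3*((-4 - (3 + U)) - D) = -3*((-4 + (-3 - U)) - D) = -3*((-7 - U) - D) = -3*(-7 - D - U) = 21 + 3*D + 3*U)
T*b(-1, 0) - 87 = -48*(21 + 3*(-1) + 3*0) - 87 = -48*(21 - 3 + 0) - 87 = -48*18 - 87 = -864 - 87 = -951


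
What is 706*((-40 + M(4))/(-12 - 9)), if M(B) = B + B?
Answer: 22592/21 ≈ 1075.8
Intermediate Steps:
M(B) = 2*B
706*((-40 + M(4))/(-12 - 9)) = 706*((-40 + 2*4)/(-12 - 9)) = 706*((-40 + 8)/(-21)) = 706*(-32*(-1/21)) = 706*(32/21) = 22592/21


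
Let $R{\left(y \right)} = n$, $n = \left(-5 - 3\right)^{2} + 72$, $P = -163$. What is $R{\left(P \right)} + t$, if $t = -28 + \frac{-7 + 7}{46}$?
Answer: $108$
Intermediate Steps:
$t = -28$ ($t = -28 + \frac{1}{46} \cdot 0 = -28 + 0 = -28$)
$n = 136$ ($n = \left(-8\right)^{2} + 72 = 64 + 72 = 136$)
$R{\left(y \right)} = 136$
$R{\left(P \right)} + t = 136 - 28 = 108$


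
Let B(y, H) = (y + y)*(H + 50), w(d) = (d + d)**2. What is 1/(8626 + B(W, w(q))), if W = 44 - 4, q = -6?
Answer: 1/24146 ≈ 4.1415e-5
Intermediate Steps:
W = 40
w(d) = 4*d**2 (w(d) = (2*d)**2 = 4*d**2)
B(y, H) = 2*y*(50 + H) (B(y, H) = (2*y)*(50 + H) = 2*y*(50 + H))
1/(8626 + B(W, w(q))) = 1/(8626 + 2*40*(50 + 4*(-6)**2)) = 1/(8626 + 2*40*(50 + 4*36)) = 1/(8626 + 2*40*(50 + 144)) = 1/(8626 + 2*40*194) = 1/(8626 + 15520) = 1/24146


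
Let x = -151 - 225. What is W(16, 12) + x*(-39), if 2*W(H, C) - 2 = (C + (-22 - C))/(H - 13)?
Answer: 43984/3 ≈ 14661.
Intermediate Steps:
x = -376
W(H, C) = 1 - 11/(-13 + H) (W(H, C) = 1 + ((C + (-22 - C))/(H - 13))/2 = 1 + (-22/(-13 + H))/2 = 1 - 11/(-13 + H))
W(16, 12) + x*(-39) = (-24 + 16)/(-13 + 16) - 376*(-39) = -8/3 + 14664 = 43984/3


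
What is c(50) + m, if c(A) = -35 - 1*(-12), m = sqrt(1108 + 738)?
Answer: -23 + sqrt(1846) ≈ 19.965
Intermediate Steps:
m = sqrt(1846) ≈ 42.965
c(A) = -23 (c(A) = -35 + 12 = -23)
c(50) + m = -23 + sqrt(1846)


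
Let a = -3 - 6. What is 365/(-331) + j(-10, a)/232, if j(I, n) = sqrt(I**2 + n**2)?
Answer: -365/331 + sqrt(181)/232 ≈ -1.0447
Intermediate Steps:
a = -9
365/(-331) + j(-10, a)/232 = 365/(-331) + sqrt((-10)**2 + (-9)**2)/232 = 365*(-1/331) + sqrt(100 + 81)*(1/232) = -365/331 + sqrt(181)*(1/232) = -365/331 + sqrt(181)/232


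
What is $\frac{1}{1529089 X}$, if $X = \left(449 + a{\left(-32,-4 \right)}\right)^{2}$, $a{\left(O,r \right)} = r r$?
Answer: $\frac{1}{330627269025} \approx 3.0246 \cdot 10^{-12}$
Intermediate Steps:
$a{\left(O,r \right)} = r^{2}$
$X = 216225$ ($X = \left(449 + \left(-4\right)^{2}\right)^{2} = \left(449 + 16\right)^{2} = 465^{2} = 216225$)
$\frac{1}{1529089 X} = \frac{1}{1529089 \cdot 216225} = \frac{1}{1529089} \cdot \frac{1}{216225} = \frac{1}{330627269025}$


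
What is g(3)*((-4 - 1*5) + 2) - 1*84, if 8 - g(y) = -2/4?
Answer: -287/2 ≈ -143.50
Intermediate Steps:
g(y) = 17/2 (g(y) = 8 - (-2)/4 = 8 - 1*(-½) = 8 + ½ = 17/2)
g(3)*((-4 - 1*5) + 2) - 1*84 = 17*((-4 - 1*5) + 2)/2 - 1*84 = 17*((-4 - 5) + 2)/2 - 84 = 17*(-9 + 2)/2 - 84 = (17/2)*(-7) - 84 = -119/2 - 84 = -287/2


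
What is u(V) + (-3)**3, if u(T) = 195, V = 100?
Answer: 168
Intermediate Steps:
u(V) + (-3)**3 = 195 + (-3)**3 = 195 - 27 = 168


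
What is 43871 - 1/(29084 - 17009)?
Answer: 529742324/12075 ≈ 43871.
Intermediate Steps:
43871 - 1/(29084 - 17009) = 43871 - 1/12075 = 529742324/12075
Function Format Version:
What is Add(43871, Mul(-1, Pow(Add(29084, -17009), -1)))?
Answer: Rational(529742324, 12075) ≈ 43871.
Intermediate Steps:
Add(43871, Mul(-1, Pow(Add(29084, -17009), -1))) = Add(43871, Mul(-1, Pow(12075, -1))) = Add(43871, Mul(-1, Rational(1, 12075))) = Add(43871, Rational(-1, 12075)) = Rational(529742324, 12075)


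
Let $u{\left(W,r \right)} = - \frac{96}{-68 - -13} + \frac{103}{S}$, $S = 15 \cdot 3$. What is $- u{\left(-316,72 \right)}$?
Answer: $- \frac{1997}{495} \approx -4.0343$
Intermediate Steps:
$S = 45$
$u{\left(W,r \right)} = \frac{1997}{495}$ ($u{\left(W,r \right)} = - \frac{96}{-68 - -13} + \frac{103}{45} = - \frac{96}{-68 + 13} + 103 \cdot \frac{1}{45} = - \frac{96}{-55} + \frac{103}{45} = \left(-96\right) \left(- \frac{1}{55}\right) + \frac{103}{45} = \frac{96}{55} + \frac{103}{45} = \frac{1997}{495}$)
$- u{\left(-316,72 \right)} = \left(-1\right) \frac{1997}{495} = - \frac{1997}{495}$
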